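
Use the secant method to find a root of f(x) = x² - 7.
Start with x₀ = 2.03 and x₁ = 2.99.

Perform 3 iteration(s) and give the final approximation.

f(x) = x² - 7
x₀ = 2.03, x₁ = 2.99

Secant formula: x_{n+1} = x_n - f(x_n)(x_n - x_{n-1})/(f(x_n) - f(x_{n-1}))

Iteration 1:
  f(2.030000) = -2.879100
  f(2.990000) = 1.940100
  x_2 = 2.990000 - 1.940100×(2.990000 - 2.030000)/(1.940100 - (-2.879100))
       = 2.603526
Iteration 2:
  f(2.990000) = 1.940100
  f(2.603526) = -0.221653
  x_3 = 2.603526 - (-0.221653)×(2.603526 - 2.990000)/(-0.221653 - 1.940100)
       = 2.643153
Iteration 3:
  f(2.603526) = -0.221653
  f(2.643153) = -0.013744
  x_4 = 2.643153 - (-0.013744)×(2.643153 - 2.603526)/(-0.013744 - (-0.221653))
       = 2.645772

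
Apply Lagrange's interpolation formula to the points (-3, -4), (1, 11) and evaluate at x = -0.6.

Lagrange interpolation formula:
P(x) = Σ yᵢ × Lᵢ(x)
where Lᵢ(x) = Π_{j≠i} (x - xⱼ)/(xᵢ - xⱼ)

L_0(-0.6) = (-0.6 - 1)/(-3 - 1) = 0.400000
L_1(-0.6) = (-0.6 - (-3))/(1 - (-3)) = 0.600000

P(-0.6) = (-4)×L_0(-0.6) + 11×L_1(-0.6)
P(-0.6) = 5.000000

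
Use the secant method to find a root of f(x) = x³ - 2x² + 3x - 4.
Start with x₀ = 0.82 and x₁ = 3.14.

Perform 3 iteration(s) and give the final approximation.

f(x) = x³ - 2x² + 3x - 4
x₀ = 0.82, x₁ = 3.14

Secant formula: x_{n+1} = x_n - f(x_n)(x_n - x_{n-1})/(f(x_n) - f(x_{n-1}))

Iteration 1:
  f(0.820000) = -2.333432
  f(3.140000) = 16.659944
  x_2 = 3.140000 - 16.659944×(3.140000 - 0.820000)/(16.659944 - (-2.333432))
       = 1.105024
Iteration 2:
  f(3.140000) = 16.659944
  f(1.105024) = -1.777764
  x_3 = 1.105024 - (-1.777764)×(1.105024 - 3.140000)/(-1.777764 - 16.659944)
       = 1.301236
Iteration 3:
  f(1.105024) = -1.777764
  f(1.301236) = -1.279449
  x_4 = 1.301236 - (-1.279449)×(1.301236 - 1.105024)/(-1.279449 - (-1.777764))
       = 1.805022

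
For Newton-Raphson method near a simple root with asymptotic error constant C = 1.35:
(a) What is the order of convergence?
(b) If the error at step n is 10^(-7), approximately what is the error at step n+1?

(a) Newton-Raphson has quadratic (order 2) convergence near simple roots.
    This means |e_{n+1}| ≈ C|e_n|².

(b) With |e_n| = 10^(-7) and C = 1.35:
    |e_{n+1}| ≈ 1.35 × (10^(-7))² = 1.35 × 10^(-14)

(a) 2 (quadratic); (b) |e_{n+1}| ≈ 1.350e-14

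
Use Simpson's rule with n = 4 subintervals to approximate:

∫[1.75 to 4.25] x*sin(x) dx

f(x) = x*sin(x)
a = 1.75, b = 4.25, n = 4
h = (b - a)/n = 0.625000

Simpson's rule: (h/3)[f(x₀) + 4f(x₁) + 2f(x₂) + ... + f(xₙ)]

x_0 = 1.7500, f(x_0) = 1.721975, coefficient = 1
x_1 = 2.3750, f(x_1) = 1.647502, coefficient = 4
x_2 = 3.0000, f(x_2) = 0.423360, coefficient = 2
x_3 = 3.6250, f(x_3) = -1.684896, coefficient = 4
x_4 = 4.2500, f(x_4) = -3.803705, coefficient = 1

I ≈ (0.625000/3) × -1.384584 = -0.288455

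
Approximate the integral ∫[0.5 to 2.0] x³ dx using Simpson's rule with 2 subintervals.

f(x) = x³
a = 0.5, b = 2.0, n = 2
h = (b - a)/n = 0.750000

Simpson's rule: (h/3)[f(x₀) + 4f(x₁) + 2f(x₂) + ... + f(xₙ)]

x_0 = 0.5000, f(x_0) = 0.125000, coefficient = 1
x_1 = 1.2500, f(x_1) = 1.953125, coefficient = 4
x_2 = 2.0000, f(x_2) = 8.000000, coefficient = 1

I ≈ (0.750000/3) × 15.937500 = 3.984375
Exact value: 3.984375
Error: 0.000000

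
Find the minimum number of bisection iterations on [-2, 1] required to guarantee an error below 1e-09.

We need (b-a)/2^n ≤ 1e-09
(1 - (-2))/2^n ≤ 1e-09
3/2^n ≤ 1e-09
2^n ≥ 3000000000
n ≥ log₂(3000000000) = 31.48
n ≥ 32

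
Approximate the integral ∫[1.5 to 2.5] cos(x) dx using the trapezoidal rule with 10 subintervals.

f(x) = cos(x)
a = 1.5, b = 2.5, n = 10
h = (b - a)/n = 0.100000

Trapezoidal rule: (h/2)[f(x₀) + 2f(x₁) + 2f(x₂) + ... + f(xₙ)]

x_0 = 1.5000, f(x_0) = 0.070737, coefficient = 1
x_1 = 1.6000, f(x_1) = -0.029200, coefficient = 2
x_2 = 1.7000, f(x_2) = -0.128844, coefficient = 2
x_3 = 1.8000, f(x_3) = -0.227202, coefficient = 2
x_4 = 1.9000, f(x_4) = -0.323290, coefficient = 2
x_5 = 2.0000, f(x_5) = -0.416147, coefficient = 2
x_6 = 2.1000, f(x_6) = -0.504846, coefficient = 2
x_7 = 2.2000, f(x_7) = -0.588501, coefficient = 2
x_8 = 2.3000, f(x_8) = -0.666276, coefficient = 2
x_9 = 2.4000, f(x_9) = -0.737394, coefficient = 2
x_10 = 2.5000, f(x_10) = -0.801144, coefficient = 1

I ≈ (0.100000/2) × -7.973805 = -0.398690
Exact value: -0.399023
Error: 0.000333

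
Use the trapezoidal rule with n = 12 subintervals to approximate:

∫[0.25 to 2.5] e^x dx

f(x) = e^x
a = 0.25, b = 2.5, n = 12
h = (b - a)/n = 0.187500

Trapezoidal rule: (h/2)[f(x₀) + 2f(x₁) + 2f(x₂) + ... + f(xₙ)]

x_0 = 0.2500, f(x_0) = 1.284025, coefficient = 1
x_1 = 0.4375, f(x_1) = 1.548830, coefficient = 2
x_2 = 0.6250, f(x_2) = 1.868246, coefficient = 2
x_3 = 0.8125, f(x_3) = 2.253535, coefficient = 2
x_4 = 1.0000, f(x_4) = 2.718282, coefficient = 2
x_5 = 1.1875, f(x_5) = 3.278874, coefficient = 2
x_6 = 1.3750, f(x_6) = 3.955077, coefficient = 2
x_7 = 1.5625, f(x_7) = 4.770733, coefficient = 2
x_8 = 1.7500, f(x_8) = 5.754603, coefficient = 2
x_9 = 1.9375, f(x_9) = 6.941376, coefficient = 2
x_10 = 2.1250, f(x_10) = 8.372897, coefficient = 2
x_11 = 2.3125, f(x_11) = 10.099642, coefficient = 2
x_12 = 2.5000, f(x_12) = 12.182494, coefficient = 1

I ≈ (0.187500/2) × 116.590709 = 10.930379
Exact value: 10.898469
Error: 0.031910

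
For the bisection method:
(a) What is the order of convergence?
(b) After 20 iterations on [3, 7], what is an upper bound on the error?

(a) Bisection has linear (order 1) convergence; the error is halved each step.

(b) Error bound = (b-a)/2^n = (7 - 3)/2^{20}
    = 4/2^{20}

(a) 1 (linear); (b) error ≤ 3.81e-06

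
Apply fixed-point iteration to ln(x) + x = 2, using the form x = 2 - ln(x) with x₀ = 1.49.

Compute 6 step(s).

Equation: ln(x) + x = 2
Fixed-point form: x = 2 - ln(x)
x₀ = 1.49

x_1 = g(1.490000) = 1.601224
x_2 = g(1.601224) = 1.529232
x_3 = g(1.529232) = 1.575235
x_4 = g(1.575235) = 1.545596
x_5 = g(1.545596) = 1.564591
x_6 = g(1.564591) = 1.552376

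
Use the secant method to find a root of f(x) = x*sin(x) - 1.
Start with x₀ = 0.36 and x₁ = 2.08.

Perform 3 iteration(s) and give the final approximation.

f(x) = x*sin(x) - 1
x₀ = 0.36, x₁ = 2.08

Secant formula: x_{n+1} = x_n - f(x_n)(x_n - x_{n-1})/(f(x_n) - f(x_{n-1}))

Iteration 1:
  f(0.360000) = -0.873181
  f(2.080000) = 0.816117
  x_2 = 2.080000 - 0.816117×(2.080000 - 0.360000)/(0.816117 - (-0.873181))
       = 1.249051
Iteration 2:
  f(2.080000) = 0.816117
  f(1.249051) = 0.184956
  x_3 = 1.249051 - 0.184956×(1.249051 - 2.080000)/(0.184956 - 0.816117)
       = 1.005549
Iteration 3:
  f(1.249051) = 0.184956
  f(1.005549) = -0.150858
  x_4 = 1.005549 - (-0.150858)×(1.005549 - 1.249051)/(-0.150858 - 0.184956)
       = 1.114938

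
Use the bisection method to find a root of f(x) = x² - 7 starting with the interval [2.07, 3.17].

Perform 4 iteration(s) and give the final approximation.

f(x) = x² - 7
Initial interval: [2.07, 3.17]

Iteration 1:
  c_1 = (2.070000 + 3.170000)/2 = 2.620000
  f(c_1) = f(2.620000) = -0.135600
  f(a) × f(c) ≥ 0, new interval: [2.620000, 3.170000]
Iteration 2:
  c_2 = (2.620000 + 3.170000)/2 = 2.895000
  f(c_2) = f(2.895000) = 1.381025
  f(a) × f(c) < 0, new interval: [2.620000, 2.895000]
Iteration 3:
  c_3 = (2.620000 + 2.895000)/2 = 2.757500
  f(c_3) = f(2.757500) = 0.603806
  f(a) × f(c) < 0, new interval: [2.620000, 2.757500]
Iteration 4:
  c_4 = (2.620000 + 2.757500)/2 = 2.688750
  f(c_4) = f(2.688750) = 0.229377
  f(a) × f(c) < 0, new interval: [2.620000, 2.688750]

After 4 iteration(s), the approximation is c_4 = 2.688750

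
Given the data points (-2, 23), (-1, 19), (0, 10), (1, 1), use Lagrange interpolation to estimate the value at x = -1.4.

Lagrange interpolation formula:
P(x) = Σ yᵢ × Lᵢ(x)
where Lᵢ(x) = Π_{j≠i} (x - xⱼ)/(xᵢ - xⱼ)

L_0(-1.4) = (-1.4 - (-1))/(-2 - (-1)) × (-1.4 - 0)/(-2 - 0) × (-1.4 - 1)/(-2 - 1) = 0.224000
L_1(-1.4) = (-1.4 - (-2))/(-1 - (-2)) × (-1.4 - 0)/(-1 - 0) × (-1.4 - 1)/(-1 - 1) = 1.008000
L_2(-1.4) = (-1.4 - (-2))/(0 - (-2)) × (-1.4 - (-1))/(0 - (-1)) × (-1.4 - 1)/(0 - 1) = -0.288000
L_3(-1.4) = (-1.4 - (-2))/(1 - (-2)) × (-1.4 - (-1))/(1 - (-1)) × (-1.4 - 0)/(1 - 0) = 0.056000

P(-1.4) = 23×L_0(-1.4) + 19×L_1(-1.4) + 10×L_2(-1.4) + 1×L_3(-1.4)
P(-1.4) = 21.480000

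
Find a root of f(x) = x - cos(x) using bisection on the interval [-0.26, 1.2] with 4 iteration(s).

f(x) = x - cos(x)
Initial interval: [-0.26, 1.2]

Iteration 1:
  c_1 = (-0.260000 + 1.200000)/2 = 0.470000
  f(c_1) = f(0.470000) = -0.421568
  f(a) × f(c) ≥ 0, new interval: [0.470000, 1.200000]
Iteration 2:
  c_2 = (0.470000 + 1.200000)/2 = 0.835000
  f(c_2) = f(0.835000) = 0.163822
  f(a) × f(c) < 0, new interval: [0.470000, 0.835000]
Iteration 3:
  c_3 = (0.470000 + 0.835000)/2 = 0.652500
  f(c_3) = f(0.652500) = -0.142068
  f(a) × f(c) ≥ 0, new interval: [0.652500, 0.835000]
Iteration 4:
  c_4 = (0.652500 + 0.835000)/2 = 0.743750
  f(c_4) = f(0.743750) = 0.007815
  f(a) × f(c) < 0, new interval: [0.652500, 0.743750]

After 4 iteration(s), the approximation is c_4 = 0.743750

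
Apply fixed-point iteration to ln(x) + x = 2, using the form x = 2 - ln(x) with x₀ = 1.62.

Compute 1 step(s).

Equation: ln(x) + x = 2
Fixed-point form: x = 2 - ln(x)
x₀ = 1.62

x_1 = g(1.620000) = 1.517574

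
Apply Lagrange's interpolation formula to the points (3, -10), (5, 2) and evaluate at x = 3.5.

Lagrange interpolation formula:
P(x) = Σ yᵢ × Lᵢ(x)
where Lᵢ(x) = Π_{j≠i} (x - xⱼ)/(xᵢ - xⱼ)

L_0(3.5) = (3.5 - 5)/(3 - 5) = 0.750000
L_1(3.5) = (3.5 - 3)/(5 - 3) = 0.250000

P(3.5) = (-10)×L_0(3.5) + 2×L_1(3.5)
P(3.5) = -7.000000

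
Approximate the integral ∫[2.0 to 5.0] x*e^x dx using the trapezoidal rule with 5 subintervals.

f(x) = x*e^x
a = 2.0, b = 5.0, n = 5
h = (b - a)/n = 0.600000

Trapezoidal rule: (h/2)[f(x₀) + 2f(x₁) + 2f(x₂) + ... + f(xₙ)]

x_0 = 2.0000, f(x_0) = 14.778112, coefficient = 1
x_1 = 2.6000, f(x_1) = 35.005719, coefficient = 2
x_2 = 3.2000, f(x_2) = 78.504097, coefficient = 2
x_3 = 3.8000, f(x_3) = 169.864501, coefficient = 2
x_4 = 4.4000, f(x_4) = 358.383822, coefficient = 2
x_5 = 5.0000, f(x_5) = 742.065796, coefficient = 1

I ≈ (0.600000/2) × 2040.360185 = 612.108056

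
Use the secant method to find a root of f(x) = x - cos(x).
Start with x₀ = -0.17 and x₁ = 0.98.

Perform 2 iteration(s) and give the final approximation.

f(x) = x - cos(x)
x₀ = -0.17, x₁ = 0.98

Secant formula: x_{n+1} = x_n - f(x_n)(x_n - x_{n-1})/(f(x_n) - f(x_{n-1}))

Iteration 1:
  f(-0.170000) = -1.155585
  f(0.980000) = 0.422977
  x_2 = 0.980000 - 0.422977×(0.980000 - (-0.170000))/(0.422977 - (-1.155585))
       = 0.671856
Iteration 2:
  f(0.980000) = 0.422977
  f(0.671856) = -0.110811
  x_3 = 0.671856 - (-0.110811)×(0.671856 - 0.980000)/(-0.110811 - 0.422977)
       = 0.735825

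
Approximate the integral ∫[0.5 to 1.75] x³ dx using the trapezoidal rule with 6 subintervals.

f(x) = x³
a = 0.5, b = 1.75, n = 6
h = (b - a)/n = 0.208333

Trapezoidal rule: (h/2)[f(x₀) + 2f(x₁) + 2f(x₂) + ... + f(xₙ)]

x_0 = 0.5000, f(x_0) = 0.125000, coefficient = 1
x_1 = 0.7083, f(x_1) = 0.355396, coefficient = 2
x_2 = 0.9167, f(x_2) = 0.770255, coefficient = 2
x_3 = 1.1250, f(x_3) = 1.423828, coefficient = 2
x_4 = 1.3333, f(x_4) = 2.370370, coefficient = 2
x_5 = 1.5417, f(x_5) = 3.664135, coefficient = 2
x_6 = 1.7500, f(x_6) = 5.359375, coefficient = 1

I ≈ (0.208333/2) × 22.652344 = 2.359619
Exact value: 2.329102
Error: 0.030518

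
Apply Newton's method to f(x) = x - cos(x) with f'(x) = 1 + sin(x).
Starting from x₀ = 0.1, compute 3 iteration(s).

f(x) = x - cos(x)
f'(x) = 1 + sin(x)
x₀ = 0.1

Newton-Raphson formula: x_{n+1} = x_n - f(x_n)/f'(x_n)

Iteration 1:
  f(0.100000) = -0.895004
  f'(0.100000) = 1.099833
  x_1 = 0.100000 - (-0.895004)/1.099833 = 0.913763
Iteration 2:
  f(0.913763) = 0.302993
  f'(0.913763) = 1.791808
  x_2 = 0.913763 - 0.302993/1.791808 = 0.744664
Iteration 3:
  f(0.744664) = 0.009349
  f'(0.744664) = 1.677725
  x_3 = 0.744664 - 0.009349/1.677725 = 0.739092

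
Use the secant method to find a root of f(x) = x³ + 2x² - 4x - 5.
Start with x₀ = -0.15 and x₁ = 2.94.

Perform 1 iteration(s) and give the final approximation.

f(x) = x³ + 2x² - 4x - 5
x₀ = -0.15, x₁ = 2.94

Secant formula: x_{n+1} = x_n - f(x_n)(x_n - x_{n-1})/(f(x_n) - f(x_{n-1}))

Iteration 1:
  f(-0.150000) = -4.358375
  f(2.940000) = 25.939384
  x_2 = 2.940000 - 25.939384×(2.940000 - (-0.150000))/(25.939384 - (-4.358375))
       = 0.294501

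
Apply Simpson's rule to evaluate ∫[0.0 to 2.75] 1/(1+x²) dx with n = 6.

f(x) = 1/(1+x²)
a = 0.0, b = 2.75, n = 6
h = (b - a)/n = 0.458333

Simpson's rule: (h/3)[f(x₀) + 4f(x₁) + 2f(x₂) + ... + f(xₙ)]

x_0 = 0.0000, f(x_0) = 1.000000, coefficient = 1
x_1 = 0.4583, f(x_1) = 0.826399, coefficient = 4
x_2 = 0.9167, f(x_2) = 0.543396, coefficient = 2
x_3 = 1.3750, f(x_3) = 0.345946, coefficient = 4
x_4 = 1.8333, f(x_4) = 0.229299, coefficient = 2
x_5 = 2.2917, f(x_5) = 0.159956, coefficient = 4
x_6 = 2.7500, f(x_6) = 0.116788, coefficient = 1

I ≈ (0.458333/3) × 7.991381 = 1.220905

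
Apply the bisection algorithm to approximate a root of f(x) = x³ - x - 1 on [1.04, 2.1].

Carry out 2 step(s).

f(x) = x³ - x - 1
Initial interval: [1.04, 2.1]

Iteration 1:
  c_1 = (1.040000 + 2.100000)/2 = 1.570000
  f(c_1) = f(1.570000) = 1.299893
  f(a) × f(c) < 0, new interval: [1.040000, 1.570000]
Iteration 2:
  c_2 = (1.040000 + 1.570000)/2 = 1.305000
  f(c_2) = f(1.305000) = -0.082552
  f(a) × f(c) ≥ 0, new interval: [1.305000, 1.570000]

After 2 iteration(s), the approximation is c_2 = 1.305000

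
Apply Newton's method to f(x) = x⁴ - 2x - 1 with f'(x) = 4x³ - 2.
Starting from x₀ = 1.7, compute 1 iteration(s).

f(x) = x⁴ - 2x - 1
f'(x) = 4x³ - 2
x₀ = 1.7

Newton-Raphson formula: x_{n+1} = x_n - f(x_n)/f'(x_n)

Iteration 1:
  f(1.700000) = 3.952100
  f'(1.700000) = 17.652000
  x_1 = 1.700000 - 3.952100/17.652000 = 1.476110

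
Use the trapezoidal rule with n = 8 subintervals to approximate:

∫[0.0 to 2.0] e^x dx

f(x) = e^x
a = 0.0, b = 2.0, n = 8
h = (b - a)/n = 0.250000

Trapezoidal rule: (h/2)[f(x₀) + 2f(x₁) + 2f(x₂) + ... + f(xₙ)]

x_0 = 0.0000, f(x_0) = 1.000000, coefficient = 1
x_1 = 0.2500, f(x_1) = 1.284025, coefficient = 2
x_2 = 0.5000, f(x_2) = 1.648721, coefficient = 2
x_3 = 0.7500, f(x_3) = 2.117000, coefficient = 2
x_4 = 1.0000, f(x_4) = 2.718282, coefficient = 2
x_5 = 1.2500, f(x_5) = 3.490343, coefficient = 2
x_6 = 1.5000, f(x_6) = 4.481689, coefficient = 2
x_7 = 1.7500, f(x_7) = 5.754603, coefficient = 2
x_8 = 2.0000, f(x_8) = 7.389056, coefficient = 1

I ≈ (0.250000/2) × 51.378383 = 6.422298
Exact value: 6.389056
Error: 0.033242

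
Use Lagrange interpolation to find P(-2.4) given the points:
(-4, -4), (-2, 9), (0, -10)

Lagrange interpolation formula:
P(x) = Σ yᵢ × Lᵢ(x)
where Lᵢ(x) = Π_{j≠i} (x - xⱼ)/(xᵢ - xⱼ)

L_0(-2.4) = (-2.4 - (-2))/(-4 - (-2)) × (-2.4 - 0)/(-4 - 0) = 0.120000
L_1(-2.4) = (-2.4 - (-4))/(-2 - (-4)) × (-2.4 - 0)/(-2 - 0) = 0.960000
L_2(-2.4) = (-2.4 - (-4))/(0 - (-4)) × (-2.4 - (-2))/(0 - (-2)) = -0.080000

P(-2.4) = (-4)×L_0(-2.4) + 9×L_1(-2.4) + (-10)×L_2(-2.4)
P(-2.4) = 8.960000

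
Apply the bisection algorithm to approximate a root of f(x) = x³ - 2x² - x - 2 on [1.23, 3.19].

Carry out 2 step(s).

f(x) = x³ - 2x² - x - 2
Initial interval: [1.23, 3.19]

Iteration 1:
  c_1 = (1.230000 + 3.190000)/2 = 2.210000
  f(c_1) = f(2.210000) = -3.184339
  f(a) × f(c) ≥ 0, new interval: [2.210000, 3.190000]
Iteration 2:
  c_2 = (2.210000 + 3.190000)/2 = 2.700000
  f(c_2) = f(2.700000) = 0.403000
  f(a) × f(c) < 0, new interval: [2.210000, 2.700000]

After 2 iteration(s), the approximation is c_2 = 2.700000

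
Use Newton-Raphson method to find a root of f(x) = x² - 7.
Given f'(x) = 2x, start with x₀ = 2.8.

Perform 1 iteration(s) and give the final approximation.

f(x) = x² - 7
f'(x) = 2x
x₀ = 2.8

Newton-Raphson formula: x_{n+1} = x_n - f(x_n)/f'(x_n)

Iteration 1:
  f(2.800000) = 0.840000
  f'(2.800000) = 5.600000
  x_1 = 2.800000 - 0.840000/5.600000 = 2.650000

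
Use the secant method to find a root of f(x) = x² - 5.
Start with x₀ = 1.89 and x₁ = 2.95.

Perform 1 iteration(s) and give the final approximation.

f(x) = x² - 5
x₀ = 1.89, x₁ = 2.95

Secant formula: x_{n+1} = x_n - f(x_n)(x_n - x_{n-1})/(f(x_n) - f(x_{n-1}))

Iteration 1:
  f(1.890000) = -1.427900
  f(2.950000) = 3.702500
  x_2 = 2.950000 - 3.702500×(2.950000 - 1.890000)/(3.702500 - (-1.427900))
       = 2.185021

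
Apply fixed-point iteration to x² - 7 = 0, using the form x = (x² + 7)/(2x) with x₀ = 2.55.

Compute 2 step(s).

Equation: x² - 7 = 0
Fixed-point form: x = (x² + 7)/(2x)
x₀ = 2.55

x_1 = g(2.550000) = 2.647549
x_2 = g(2.647549) = 2.645752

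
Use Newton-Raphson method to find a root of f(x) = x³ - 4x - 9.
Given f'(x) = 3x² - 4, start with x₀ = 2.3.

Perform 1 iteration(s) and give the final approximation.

f(x) = x³ - 4x - 9
f'(x) = 3x² - 4
x₀ = 2.3

Newton-Raphson formula: x_{n+1} = x_n - f(x_n)/f'(x_n)

Iteration 1:
  f(2.300000) = -6.033000
  f'(2.300000) = 11.870000
  x_1 = 2.300000 - (-6.033000)/11.870000 = 2.808256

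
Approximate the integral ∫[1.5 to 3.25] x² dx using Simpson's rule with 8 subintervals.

f(x) = x²
a = 1.5, b = 3.25, n = 8
h = (b - a)/n = 0.218750

Simpson's rule: (h/3)[f(x₀) + 4f(x₁) + 2f(x₂) + ... + f(xₙ)]

x_0 = 1.5000, f(x_0) = 2.250000, coefficient = 1
x_1 = 1.7188, f(x_1) = 2.954102, coefficient = 4
x_2 = 1.9375, f(x_2) = 3.753906, coefficient = 2
x_3 = 2.1562, f(x_3) = 4.649414, coefficient = 4
x_4 = 2.3750, f(x_4) = 5.640625, coefficient = 2
x_5 = 2.5938, f(x_5) = 6.727539, coefficient = 4
x_6 = 2.8125, f(x_6) = 7.910156, coefficient = 2
x_7 = 3.0312, f(x_7) = 9.188477, coefficient = 4
x_8 = 3.2500, f(x_8) = 10.562500, coefficient = 1

I ≈ (0.218750/3) × 141.500000 = 10.317708
Exact value: 10.317708
Error: 0.000000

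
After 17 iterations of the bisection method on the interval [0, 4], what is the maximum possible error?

Bisection error bound: |error| ≤ (b-a)/2^n
|error| ≤ (4 - 0)/2^17 = 4/2^17
|error| ≤ 0.0000305176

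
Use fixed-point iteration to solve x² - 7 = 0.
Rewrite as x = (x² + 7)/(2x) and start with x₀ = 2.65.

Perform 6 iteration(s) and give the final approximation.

Equation: x² - 7 = 0
Fixed-point form: x = (x² + 7)/(2x)
x₀ = 2.65

x_1 = g(2.650000) = 2.645755
x_2 = g(2.645755) = 2.645751
x_3 = g(2.645751) = 2.645751
x_4 = g(2.645751) = 2.645751
x_5 = g(2.645751) = 2.645751
x_6 = g(2.645751) = 2.645751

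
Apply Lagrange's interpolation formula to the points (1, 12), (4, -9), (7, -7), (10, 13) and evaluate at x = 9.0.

Lagrange interpolation formula:
P(x) = Σ yᵢ × Lᵢ(x)
where Lᵢ(x) = Π_{j≠i} (x - xⱼ)/(xᵢ - xⱼ)

L_0(9.0) = (9.0 - 4)/(1 - 4) × (9.0 - 7)/(1 - 7) × (9.0 - 10)/(1 - 10) = 0.061728
L_1(9.0) = (9.0 - 1)/(4 - 1) × (9.0 - 7)/(4 - 7) × (9.0 - 10)/(4 - 10) = -0.296296
L_2(9.0) = (9.0 - 1)/(7 - 1) × (9.0 - 4)/(7 - 4) × (9.0 - 10)/(7 - 10) = 0.740741
L_3(9.0) = (9.0 - 1)/(10 - 1) × (9.0 - 4)/(10 - 4) × (9.0 - 7)/(10 - 7) = 0.493827

P(9.0) = 12×L_0(9.0) + (-9)×L_1(9.0) + (-7)×L_2(9.0) + 13×L_3(9.0)
P(9.0) = 4.641975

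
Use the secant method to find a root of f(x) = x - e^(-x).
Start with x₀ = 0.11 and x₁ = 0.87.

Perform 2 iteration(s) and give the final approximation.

f(x) = x - e^(-x)
x₀ = 0.11, x₁ = 0.87

Secant formula: x_{n+1} = x_n - f(x_n)(x_n - x_{n-1})/(f(x_n) - f(x_{n-1}))

Iteration 1:
  f(0.110000) = -0.785834
  f(0.870000) = 0.451048
  x_2 = 0.870000 - 0.451048×(0.870000 - 0.110000)/(0.451048 - (-0.785834))
       = 0.592854
Iteration 2:
  f(0.870000) = 0.451048
  f(0.592854) = 0.040107
  x_3 = 0.592854 - 0.040107×(0.592854 - 0.870000)/(0.040107 - 0.451048)
       = 0.565806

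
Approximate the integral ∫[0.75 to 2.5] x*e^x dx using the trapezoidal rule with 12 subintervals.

f(x) = x*e^x
a = 0.75, b = 2.5, n = 12
h = (b - a)/n = 0.145833

Trapezoidal rule: (h/2)[f(x₀) + 2f(x₁) + 2f(x₂) + ... + f(xₙ)]

x_0 = 0.7500, f(x_0) = 1.587750, coefficient = 1
x_1 = 0.8958, f(x_1) = 2.194233, coefficient = 2
x_2 = 1.0417, f(x_2) = 2.952017, coefficient = 2
x_3 = 1.1875, f(x_3) = 3.893663, coefficient = 2
x_4 = 1.3333, f(x_4) = 5.058224, coefficient = 2
x_5 = 1.4792, f(x_5) = 6.492486, coefficient = 2
x_6 = 1.6250, f(x_6) = 8.252431, coefficient = 2
x_7 = 1.7708, f(x_7) = 10.404970, coefficient = 2
x_8 = 1.9167, f(x_8) = 13.029998, coefficient = 2
x_9 = 2.0625, f(x_9) = 16.222819, coefficient = 2
x_10 = 2.2083, f(x_10) = 20.097017, coefficient = 2
x_11 = 2.3542, f(x_11) = 24.787847, coefficient = 2
x_12 = 2.5000, f(x_12) = 30.456235, coefficient = 1

I ≈ (0.145833/2) × 258.815394 = 18.871956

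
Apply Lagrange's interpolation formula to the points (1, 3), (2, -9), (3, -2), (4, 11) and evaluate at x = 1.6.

Lagrange interpolation formula:
P(x) = Σ yᵢ × Lᵢ(x)
where Lᵢ(x) = Π_{j≠i} (x - xⱼ)/(xᵢ - xⱼ)

L_0(1.6) = (1.6 - 2)/(1 - 2) × (1.6 - 3)/(1 - 3) × (1.6 - 4)/(1 - 4) = 0.224000
L_1(1.6) = (1.6 - 1)/(2 - 1) × (1.6 - 3)/(2 - 3) × (1.6 - 4)/(2 - 4) = 1.008000
L_2(1.6) = (1.6 - 1)/(3 - 1) × (1.6 - 2)/(3 - 2) × (1.6 - 4)/(3 - 4) = -0.288000
L_3(1.6) = (1.6 - 1)/(4 - 1) × (1.6 - 2)/(4 - 2) × (1.6 - 3)/(4 - 3) = 0.056000

P(1.6) = 3×L_0(1.6) + (-9)×L_1(1.6) + (-2)×L_2(1.6) + 11×L_3(1.6)
P(1.6) = -7.208000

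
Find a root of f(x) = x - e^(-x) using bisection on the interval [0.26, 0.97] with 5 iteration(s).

f(x) = x - e^(-x)
Initial interval: [0.26, 0.97]

Iteration 1:
  c_1 = (0.260000 + 0.970000)/2 = 0.615000
  f(c_1) = f(0.615000) = 0.074359
  f(a) × f(c) < 0, new interval: [0.260000, 0.615000]
Iteration 2:
  c_2 = (0.260000 + 0.615000)/2 = 0.437500
  f(c_2) = f(0.437500) = -0.208149
  f(a) × f(c) ≥ 0, new interval: [0.437500, 0.615000]
Iteration 3:
  c_3 = (0.437500 + 0.615000)/2 = 0.526250
  f(c_3) = f(0.526250) = -0.064566
  f(a) × f(c) ≥ 0, new interval: [0.526250, 0.615000]
Iteration 4:
  c_4 = (0.526250 + 0.615000)/2 = 0.570625
  f(c_4) = f(0.570625) = 0.005453
  f(a) × f(c) < 0, new interval: [0.526250, 0.570625]
Iteration 5:
  c_5 = (0.526250 + 0.570625)/2 = 0.548437
  f(c_5) = f(0.548437) = -0.029414
  f(a) × f(c) ≥ 0, new interval: [0.548437, 0.570625]

After 5 iteration(s), the approximation is c_5 = 0.548437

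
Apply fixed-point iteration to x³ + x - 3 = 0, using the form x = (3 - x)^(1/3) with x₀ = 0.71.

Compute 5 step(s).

Equation: x³ + x - 3 = 0
Fixed-point form: x = (3 - x)^(1/3)
x₀ = 0.71

x_1 = g(0.710000) = 1.318090
x_2 = g(1.318090) = 1.189235
x_3 = g(1.189235) = 1.218861
x_4 = g(1.218861) = 1.212177
x_5 = g(1.212177) = 1.213691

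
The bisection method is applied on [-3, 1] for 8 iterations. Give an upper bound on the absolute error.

Bisection error bound: |error| ≤ (b-a)/2^n
|error| ≤ (1 - (-3))/2^8 = 4/2^8
|error| ≤ 0.0156250000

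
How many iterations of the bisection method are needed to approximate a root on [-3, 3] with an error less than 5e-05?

We need (b-a)/2^n ≤ 5e-05
(3 - (-3))/2^n ≤ 5e-05
6/2^n ≤ 5e-05
2^n ≥ 120000
n ≥ log₂(120000) = 16.87
n ≥ 17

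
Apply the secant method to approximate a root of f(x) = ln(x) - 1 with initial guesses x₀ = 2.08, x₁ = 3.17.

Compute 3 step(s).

f(x) = ln(x) - 1
x₀ = 2.08, x₁ = 3.17

Secant formula: x_{n+1} = x_n - f(x_n)(x_n - x_{n-1})/(f(x_n) - f(x_{n-1}))

Iteration 1:
  f(2.080000) = -0.267632
  f(3.170000) = 0.153732
  x_2 = 3.170000 - 0.153732×(3.170000 - 2.080000)/(0.153732 - (-0.267632))
       = 2.772321
Iteration 2:
  f(3.170000) = 0.153732
  f(2.772321) = 0.019685
  x_3 = 2.772321 - 0.019685×(2.772321 - 3.170000)/(0.019685 - 0.153732)
       = 2.713921
Iteration 3:
  f(2.772321) = 0.019685
  f(2.713921) = -0.001605
  x_4 = 2.713921 - (-0.001605)×(2.713921 - 2.772321)/(-0.001605 - 0.019685)
       = 2.718325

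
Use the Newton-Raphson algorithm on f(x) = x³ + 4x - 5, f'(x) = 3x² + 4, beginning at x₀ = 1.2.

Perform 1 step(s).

f(x) = x³ + 4x - 5
f'(x) = 3x² + 4
x₀ = 1.2

Newton-Raphson formula: x_{n+1} = x_n - f(x_n)/f'(x_n)

Iteration 1:
  f(1.200000) = 1.528000
  f'(1.200000) = 8.320000
  x_1 = 1.200000 - 1.528000/8.320000 = 1.016346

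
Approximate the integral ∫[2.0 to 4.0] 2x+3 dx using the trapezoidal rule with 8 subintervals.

f(x) = 2x+3
a = 2.0, b = 4.0, n = 8
h = (b - a)/n = 0.250000

Trapezoidal rule: (h/2)[f(x₀) + 2f(x₁) + 2f(x₂) + ... + f(xₙ)]

x_0 = 2.0000, f(x_0) = 7.000000, coefficient = 1
x_1 = 2.2500, f(x_1) = 7.500000, coefficient = 2
x_2 = 2.5000, f(x_2) = 8.000000, coefficient = 2
x_3 = 2.7500, f(x_3) = 8.500000, coefficient = 2
x_4 = 3.0000, f(x_4) = 9.000000, coefficient = 2
x_5 = 3.2500, f(x_5) = 9.500000, coefficient = 2
x_6 = 3.5000, f(x_6) = 10.000000, coefficient = 2
x_7 = 3.7500, f(x_7) = 10.500000, coefficient = 2
x_8 = 4.0000, f(x_8) = 11.000000, coefficient = 1

I ≈ (0.250000/2) × 144.000000 = 18.000000
Exact value: 18.000000
Error: 0.000000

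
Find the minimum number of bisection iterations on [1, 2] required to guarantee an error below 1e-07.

We need (b-a)/2^n ≤ 1e-07
(2 - 1)/2^n ≤ 1e-07
1/2^n ≤ 1e-07
2^n ≥ 10000000
n ≥ log₂(10000000) = 23.25
n ≥ 24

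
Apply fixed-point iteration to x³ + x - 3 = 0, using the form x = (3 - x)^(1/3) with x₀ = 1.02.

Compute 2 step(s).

Equation: x³ + x - 3 = 0
Fixed-point form: x = (3 - x)^(1/3)
x₀ = 1.02

x_1 = g(1.020000) = 1.255707
x_2 = g(1.255707) = 1.203760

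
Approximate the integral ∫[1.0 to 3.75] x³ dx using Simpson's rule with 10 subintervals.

f(x) = x³
a = 1.0, b = 3.75, n = 10
h = (b - a)/n = 0.275000

Simpson's rule: (h/3)[f(x₀) + 4f(x₁) + 2f(x₂) + ... + f(xₙ)]

x_0 = 1.0000, f(x_0) = 1.000000, coefficient = 1
x_1 = 1.2750, f(x_1) = 2.072672, coefficient = 4
x_2 = 1.5500, f(x_2) = 3.723875, coefficient = 2
x_3 = 1.8250, f(x_3) = 6.078391, coefficient = 4
x_4 = 2.1000, f(x_4) = 9.261000, coefficient = 2
x_5 = 2.3750, f(x_5) = 13.396484, coefficient = 4
x_6 = 2.6500, f(x_6) = 18.609625, coefficient = 2
x_7 = 2.9250, f(x_7) = 25.025203, coefficient = 4
x_8 = 3.2000, f(x_8) = 32.768000, coefficient = 2
x_9 = 3.4750, f(x_9) = 41.962797, coefficient = 4
x_10 = 3.7500, f(x_10) = 52.734375, coefficient = 1

I ≈ (0.275000/3) × 536.601563 = 49.188477
Exact value: 49.188477
Error: 0.000000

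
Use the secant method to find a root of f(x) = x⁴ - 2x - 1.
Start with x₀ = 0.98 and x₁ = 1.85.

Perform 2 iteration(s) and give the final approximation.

f(x) = x⁴ - 2x - 1
x₀ = 0.98, x₁ = 1.85

Secant formula: x_{n+1} = x_n - f(x_n)(x_n - x_{n-1})/(f(x_n) - f(x_{n-1}))

Iteration 1:
  f(0.980000) = -2.037632
  f(1.850000) = 7.013506
  x_2 = 1.850000 - 7.013506×(1.850000 - 0.980000)/(7.013506 - (-2.037632))
       = 1.175858
Iteration 2:
  f(1.850000) = 7.013506
  f(1.175858) = -1.440016
  x_3 = 1.175858 - (-1.440016)×(1.175858 - 1.850000)/(-1.440016 - 7.013506)
       = 1.290695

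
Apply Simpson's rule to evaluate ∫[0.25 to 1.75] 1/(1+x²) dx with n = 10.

f(x) = 1/(1+x²)
a = 0.25, b = 1.75, n = 10
h = (b - a)/n = 0.150000

Simpson's rule: (h/3)[f(x₀) + 4f(x₁) + 2f(x₂) + ... + f(xₙ)]

x_0 = 0.2500, f(x_0) = 0.941176, coefficient = 1
x_1 = 0.4000, f(x_1) = 0.862069, coefficient = 4
x_2 = 0.5500, f(x_2) = 0.767754, coefficient = 2
x_3 = 0.7000, f(x_3) = 0.671141, coefficient = 4
x_4 = 0.8500, f(x_4) = 0.580552, coefficient = 2
x_5 = 1.0000, f(x_5) = 0.500000, coefficient = 4
x_6 = 1.1500, f(x_6) = 0.430571, coefficient = 2
x_7 = 1.3000, f(x_7) = 0.371747, coefficient = 4
x_8 = 1.4500, f(x_8) = 0.322321, coefficient = 2
x_9 = 1.6000, f(x_9) = 0.280899, coefficient = 4
x_10 = 1.7500, f(x_10) = 0.246154, coefficient = 1

I ≈ (0.150000/3) × 16.133148 = 0.806657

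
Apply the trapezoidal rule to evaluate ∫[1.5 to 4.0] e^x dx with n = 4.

f(x) = e^x
a = 1.5, b = 4.0, n = 4
h = (b - a)/n = 0.625000

Trapezoidal rule: (h/2)[f(x₀) + 2f(x₁) + 2f(x₂) + ... + f(xₙ)]

x_0 = 1.5000, f(x_0) = 4.481689, coefficient = 1
x_1 = 2.1250, f(x_1) = 8.372897, coefficient = 2
x_2 = 2.7500, f(x_2) = 15.642632, coefficient = 2
x_3 = 3.3750, f(x_3) = 29.224284, coefficient = 2
x_4 = 4.0000, f(x_4) = 54.598150, coefficient = 1

I ≈ (0.625000/2) × 165.559465 = 51.737333
Exact value: 50.116461
Error: 1.620872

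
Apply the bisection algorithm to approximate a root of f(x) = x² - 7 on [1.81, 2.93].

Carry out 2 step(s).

f(x) = x² - 7
Initial interval: [1.81, 2.93]

Iteration 1:
  c_1 = (1.810000 + 2.930000)/2 = 2.370000
  f(c_1) = f(2.370000) = -1.383100
  f(a) × f(c) ≥ 0, new interval: [2.370000, 2.930000]
Iteration 2:
  c_2 = (2.370000 + 2.930000)/2 = 2.650000
  f(c_2) = f(2.650000) = 0.022500
  f(a) × f(c) < 0, new interval: [2.370000, 2.650000]

After 2 iteration(s), the approximation is c_2 = 2.650000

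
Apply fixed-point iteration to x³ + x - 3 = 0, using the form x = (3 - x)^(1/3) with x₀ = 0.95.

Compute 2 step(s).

Equation: x³ + x - 3 = 0
Fixed-point form: x = (3 - x)^(1/3)
x₀ = 0.95

x_1 = g(0.950000) = 1.270334
x_2 = g(1.270334) = 1.200386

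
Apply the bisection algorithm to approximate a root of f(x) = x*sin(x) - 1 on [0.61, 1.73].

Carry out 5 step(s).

f(x) = x*sin(x) - 1
Initial interval: [0.61, 1.73]

Iteration 1:
  c_1 = (0.610000 + 1.730000)/2 = 1.170000
  f(c_1) = f(1.170000) = 0.077278
  f(a) × f(c) < 0, new interval: [0.610000, 1.170000]
Iteration 2:
  c_2 = (0.610000 + 1.170000)/2 = 0.890000
  f(c_2) = f(0.890000) = -0.308406
  f(a) × f(c) ≥ 0, new interval: [0.890000, 1.170000]
Iteration 3:
  c_3 = (0.890000 + 1.170000)/2 = 1.030000
  f(c_3) = f(1.030000) = -0.116982
  f(a) × f(c) ≥ 0, new interval: [1.030000, 1.170000]
Iteration 4:
  c_4 = (1.030000 + 1.170000)/2 = 1.100000
  f(c_4) = f(1.100000) = -0.019672
  f(a) × f(c) ≥ 0, new interval: [1.100000, 1.170000]
Iteration 5:
  c_5 = (1.100000 + 1.170000)/2 = 1.135000
  f(c_5) = f(1.135000) = 0.028916
  f(a) × f(c) < 0, new interval: [1.100000, 1.135000]

After 5 iteration(s), the approximation is c_5 = 1.135000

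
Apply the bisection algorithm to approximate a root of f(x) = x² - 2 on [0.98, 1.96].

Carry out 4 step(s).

f(x) = x² - 2
Initial interval: [0.98, 1.96]

Iteration 1:
  c_1 = (0.980000 + 1.960000)/2 = 1.470000
  f(c_1) = f(1.470000) = 0.160900
  f(a) × f(c) < 0, new interval: [0.980000, 1.470000]
Iteration 2:
  c_2 = (0.980000 + 1.470000)/2 = 1.225000
  f(c_2) = f(1.225000) = -0.499375
  f(a) × f(c) ≥ 0, new interval: [1.225000, 1.470000]
Iteration 3:
  c_3 = (1.225000 + 1.470000)/2 = 1.347500
  f(c_3) = f(1.347500) = -0.184244
  f(a) × f(c) ≥ 0, new interval: [1.347500, 1.470000]
Iteration 4:
  c_4 = (1.347500 + 1.470000)/2 = 1.408750
  f(c_4) = f(1.408750) = -0.015423
  f(a) × f(c) ≥ 0, new interval: [1.408750, 1.470000]

After 4 iteration(s), the approximation is c_4 = 1.408750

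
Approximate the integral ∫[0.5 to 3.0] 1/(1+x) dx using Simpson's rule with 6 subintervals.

f(x) = 1/(1+x)
a = 0.5, b = 3.0, n = 6
h = (b - a)/n = 0.416667

Simpson's rule: (h/3)[f(x₀) + 4f(x₁) + 2f(x₂) + ... + f(xₙ)]

x_0 = 0.5000, f(x_0) = 0.666667, coefficient = 1
x_1 = 0.9167, f(x_1) = 0.521739, coefficient = 4
x_2 = 1.3333, f(x_2) = 0.428571, coefficient = 2
x_3 = 1.7500, f(x_3) = 0.363636, coefficient = 4
x_4 = 2.1667, f(x_4) = 0.315789, coefficient = 2
x_5 = 2.5833, f(x_5) = 0.279070, coefficient = 4
x_6 = 3.0000, f(x_6) = 0.250000, coefficient = 1

I ≈ (0.416667/3) × 7.063170 = 0.980996
Exact value: 0.980829
Error: 0.000167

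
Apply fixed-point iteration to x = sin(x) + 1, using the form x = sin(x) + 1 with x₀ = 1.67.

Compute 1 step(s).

Equation: x = sin(x) + 1
Fixed-point form: x = sin(x) + 1
x₀ = 1.67

x_1 = g(1.670000) = 1.995083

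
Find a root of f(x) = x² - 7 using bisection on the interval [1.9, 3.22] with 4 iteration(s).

f(x) = x² - 7
Initial interval: [1.9, 3.22]

Iteration 1:
  c_1 = (1.900000 + 3.220000)/2 = 2.560000
  f(c_1) = f(2.560000) = -0.446400
  f(a) × f(c) ≥ 0, new interval: [2.560000, 3.220000]
Iteration 2:
  c_2 = (2.560000 + 3.220000)/2 = 2.890000
  f(c_2) = f(2.890000) = 1.352100
  f(a) × f(c) < 0, new interval: [2.560000, 2.890000]
Iteration 3:
  c_3 = (2.560000 + 2.890000)/2 = 2.725000
  f(c_3) = f(2.725000) = 0.425625
  f(a) × f(c) < 0, new interval: [2.560000, 2.725000]
Iteration 4:
  c_4 = (2.560000 + 2.725000)/2 = 2.642500
  f(c_4) = f(2.642500) = -0.017194
  f(a) × f(c) ≥ 0, new interval: [2.642500, 2.725000]

After 4 iteration(s), the approximation is c_4 = 2.642500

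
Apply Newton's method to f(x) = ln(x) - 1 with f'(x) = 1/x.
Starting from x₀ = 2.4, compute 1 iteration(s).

f(x) = ln(x) - 1
f'(x) = 1/x
x₀ = 2.4

Newton-Raphson formula: x_{n+1} = x_n - f(x_n)/f'(x_n)

Iteration 1:
  f(2.400000) = -0.124531
  f'(2.400000) = 0.416667
  x_1 = 2.400000 - (-0.124531)/0.416667 = 2.698875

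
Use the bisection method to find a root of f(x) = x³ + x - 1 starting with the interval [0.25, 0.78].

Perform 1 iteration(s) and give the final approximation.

f(x) = x³ + x - 1
Initial interval: [0.25, 0.78]

Iteration 1:
  c_1 = (0.250000 + 0.780000)/2 = 0.515000
  f(c_1) = f(0.515000) = -0.348409
  f(a) × f(c) ≥ 0, new interval: [0.515000, 0.780000]

After 1 iteration(s), the approximation is c_1 = 0.515000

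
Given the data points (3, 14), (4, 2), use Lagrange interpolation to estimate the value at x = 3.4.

Lagrange interpolation formula:
P(x) = Σ yᵢ × Lᵢ(x)
where Lᵢ(x) = Π_{j≠i} (x - xⱼ)/(xᵢ - xⱼ)

L_0(3.4) = (3.4 - 4)/(3 - 4) = 0.600000
L_1(3.4) = (3.4 - 3)/(4 - 3) = 0.400000

P(3.4) = 14×L_0(3.4) + 2×L_1(3.4)
P(3.4) = 9.200000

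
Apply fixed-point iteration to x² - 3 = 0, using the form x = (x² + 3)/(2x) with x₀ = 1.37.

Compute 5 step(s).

Equation: x² - 3 = 0
Fixed-point form: x = (x² + 3)/(2x)
x₀ = 1.37

x_1 = g(1.370000) = 1.779891
x_2 = g(1.779891) = 1.732694
x_3 = g(1.732694) = 1.732051
x_4 = g(1.732051) = 1.732051
x_5 = g(1.732051) = 1.732051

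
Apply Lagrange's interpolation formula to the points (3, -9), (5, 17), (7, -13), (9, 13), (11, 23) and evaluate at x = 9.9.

Lagrange interpolation formula:
P(x) = Σ yᵢ × Lᵢ(x)
where Lᵢ(x) = Π_{j≠i} (x - xⱼ)/(xᵢ - xⱼ)

L_0(9.9) = (9.9 - 5)/(3 - 5) × (9.9 - 7)/(3 - 7) × (9.9 - 9)/(3 - 9) × (9.9 - 11)/(3 - 11) = -0.036635
L_1(9.9) = (9.9 - 3)/(5 - 3) × (9.9 - 7)/(5 - 7) × (9.9 - 9)/(5 - 9) × (9.9 - 11)/(5 - 11) = 0.206353
L_2(9.9) = (9.9 - 3)/(7 - 3) × (9.9 - 5)/(7 - 5) × (9.9 - 9)/(7 - 9) × (9.9 - 11)/(7 - 11) = -0.522998
L_3(9.9) = (9.9 - 3)/(9 - 3) × (9.9 - 5)/(9 - 5) × (9.9 - 7)/(9 - 7) × (9.9 - 11)/(9 - 11) = 1.123478
L_4(9.9) = (9.9 - 3)/(11 - 3) × (9.9 - 5)/(11 - 5) × (9.9 - 7)/(11 - 7) × (9.9 - 9)/(11 - 9) = 0.229802

P(9.9) = (-9)×L_0(9.9) + 17×L_1(9.9) + (-13)×L_2(9.9) + 13×L_3(9.9) + 23×L_4(9.9)
P(9.9) = 30.527369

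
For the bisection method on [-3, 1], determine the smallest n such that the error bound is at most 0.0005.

We need (b-a)/2^n ≤ 0.0005
(1 - (-3))/2^n ≤ 0.0005
4/2^n ≤ 0.0005
2^n ≥ 8000
n ≥ log₂(8000) = 12.97
n ≥ 13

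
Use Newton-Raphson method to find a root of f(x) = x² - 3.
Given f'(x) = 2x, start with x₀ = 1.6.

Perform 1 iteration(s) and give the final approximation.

f(x) = x² - 3
f'(x) = 2x
x₀ = 1.6

Newton-Raphson formula: x_{n+1} = x_n - f(x_n)/f'(x_n)

Iteration 1:
  f(1.600000) = -0.440000
  f'(1.600000) = 3.200000
  x_1 = 1.600000 - (-0.440000)/3.200000 = 1.737500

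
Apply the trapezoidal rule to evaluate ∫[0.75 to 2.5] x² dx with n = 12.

f(x) = x²
a = 0.75, b = 2.5, n = 12
h = (b - a)/n = 0.145833

Trapezoidal rule: (h/2)[f(x₀) + 2f(x₁) + 2f(x₂) + ... + f(xₙ)]

x_0 = 0.7500, f(x_0) = 0.562500, coefficient = 1
x_1 = 0.8958, f(x_1) = 0.802517, coefficient = 2
x_2 = 1.0417, f(x_2) = 1.085069, coefficient = 2
x_3 = 1.1875, f(x_3) = 1.410156, coefficient = 2
x_4 = 1.3333, f(x_4) = 1.777778, coefficient = 2
x_5 = 1.4792, f(x_5) = 2.187934, coefficient = 2
x_6 = 1.6250, f(x_6) = 2.640625, coefficient = 2
x_7 = 1.7708, f(x_7) = 3.135851, coefficient = 2
x_8 = 1.9167, f(x_8) = 3.673611, coefficient = 2
x_9 = 2.0625, f(x_9) = 4.253906, coefficient = 2
x_10 = 2.2083, f(x_10) = 4.876736, coefficient = 2
x_11 = 2.3542, f(x_11) = 5.542101, coefficient = 2
x_12 = 2.5000, f(x_12) = 6.250000, coefficient = 1

I ≈ (0.145833/2) × 69.585069 = 5.073911
Exact value: 5.067708
Error: 0.006203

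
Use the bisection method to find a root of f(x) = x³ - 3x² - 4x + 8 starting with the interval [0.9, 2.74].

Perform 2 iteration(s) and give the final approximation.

f(x) = x³ - 3x² - 4x + 8
Initial interval: [0.9, 2.74]

Iteration 1:
  c_1 = (0.900000 + 2.740000)/2 = 1.820000
  f(c_1) = f(1.820000) = -3.188632
  f(a) × f(c) < 0, new interval: [0.900000, 1.820000]
Iteration 2:
  c_2 = (0.900000 + 1.820000)/2 = 1.360000
  f(c_2) = f(1.360000) = -0.473344
  f(a) × f(c) < 0, new interval: [0.900000, 1.360000]

After 2 iteration(s), the approximation is c_2 = 1.360000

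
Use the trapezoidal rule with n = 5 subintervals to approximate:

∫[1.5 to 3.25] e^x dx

f(x) = e^x
a = 1.5, b = 3.25, n = 5
h = (b - a)/n = 0.350000

Trapezoidal rule: (h/2)[f(x₀) + 2f(x₁) + 2f(x₂) + ... + f(xₙ)]

x_0 = 1.5000, f(x_0) = 4.481689, coefficient = 1
x_1 = 1.8500, f(x_1) = 6.359820, coefficient = 2
x_2 = 2.2000, f(x_2) = 9.025013, coefficient = 2
x_3 = 2.5500, f(x_3) = 12.807104, coefficient = 2
x_4 = 2.9000, f(x_4) = 18.174145, coefficient = 2
x_5 = 3.2500, f(x_5) = 25.790340, coefficient = 1

I ≈ (0.350000/2) × 123.004193 = 21.525734
Exact value: 21.308651
Error: 0.217083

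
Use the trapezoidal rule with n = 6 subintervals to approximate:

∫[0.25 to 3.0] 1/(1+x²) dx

f(x) = 1/(1+x²)
a = 0.25, b = 3.0, n = 6
h = (b - a)/n = 0.458333

Trapezoidal rule: (h/2)[f(x₀) + 2f(x₁) + 2f(x₂) + ... + f(xₙ)]

x_0 = 0.2500, f(x_0) = 0.941176, coefficient = 1
x_1 = 0.7083, f(x_1) = 0.665896, coefficient = 2
x_2 = 1.1667, f(x_2) = 0.423529, coefficient = 2
x_3 = 1.6250, f(x_3) = 0.274678, coefficient = 2
x_4 = 2.0833, f(x_4) = 0.187256, coefficient = 2
x_5 = 2.5417, f(x_5) = 0.134047, coefficient = 2
x_6 = 3.0000, f(x_6) = 0.100000, coefficient = 1

I ≈ (0.458333/2) × 4.411990 = 1.011081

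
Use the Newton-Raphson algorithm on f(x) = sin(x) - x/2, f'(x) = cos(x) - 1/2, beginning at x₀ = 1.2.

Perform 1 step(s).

f(x) = sin(x) - x/2
f'(x) = cos(x) - 1/2
x₀ = 1.2

Newton-Raphson formula: x_{n+1} = x_n - f(x_n)/f'(x_n)

Iteration 1:
  f(1.200000) = 0.332039
  f'(1.200000) = -0.137642
  x_1 = 1.200000 - 0.332039/(-0.137642) = 3.612334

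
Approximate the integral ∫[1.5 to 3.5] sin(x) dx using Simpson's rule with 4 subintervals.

f(x) = sin(x)
a = 1.5, b = 3.5, n = 4
h = (b - a)/n = 0.500000

Simpson's rule: (h/3)[f(x₀) + 4f(x₁) + 2f(x₂) + ... + f(xₙ)]

x_0 = 1.5000, f(x_0) = 0.997495, coefficient = 1
x_1 = 2.0000, f(x_1) = 0.909297, coefficient = 4
x_2 = 2.5000, f(x_2) = 0.598472, coefficient = 2
x_3 = 3.0000, f(x_3) = 0.141120, coefficient = 4
x_4 = 3.5000, f(x_4) = -0.350783, coefficient = 1

I ≈ (0.500000/3) × 6.045326 = 1.007554
Exact value: 1.007194
Error: 0.000360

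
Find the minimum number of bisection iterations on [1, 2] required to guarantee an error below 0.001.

We need (b-a)/2^n ≤ 0.001
(2 - 1)/2^n ≤ 0.001
1/2^n ≤ 0.001
2^n ≥ 1000
n ≥ log₂(1000) = 9.97
n ≥ 10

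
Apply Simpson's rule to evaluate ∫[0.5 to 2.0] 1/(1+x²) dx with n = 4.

f(x) = 1/(1+x²)
a = 0.5, b = 2.0, n = 4
h = (b - a)/n = 0.375000

Simpson's rule: (h/3)[f(x₀) + 4f(x₁) + 2f(x₂) + ... + f(xₙ)]

x_0 = 0.5000, f(x_0) = 0.800000, coefficient = 1
x_1 = 0.8750, f(x_1) = 0.566372, coefficient = 4
x_2 = 1.2500, f(x_2) = 0.390244, coefficient = 2
x_3 = 1.6250, f(x_3) = 0.274678, coefficient = 4
x_4 = 2.0000, f(x_4) = 0.200000, coefficient = 1

I ≈ (0.375000/3) × 5.144687 = 0.643086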